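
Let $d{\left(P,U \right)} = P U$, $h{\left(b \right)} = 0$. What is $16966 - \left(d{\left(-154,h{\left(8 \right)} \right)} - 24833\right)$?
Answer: $41799$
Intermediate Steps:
$16966 - \left(d{\left(-154,h{\left(8 \right)} \right)} - 24833\right) = 16966 - \left(\left(-154\right) 0 - 24833\right) = 16966 - \left(0 - 24833\right) = 16966 - -24833 = 16966 + 24833 = 41799$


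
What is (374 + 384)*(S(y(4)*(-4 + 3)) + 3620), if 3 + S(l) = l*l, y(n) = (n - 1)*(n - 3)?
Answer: 2748508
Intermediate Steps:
y(n) = (-1 + n)*(-3 + n)
S(l) = -3 + l**2 (S(l) = -3 + l*l = -3 + l**2)
(374 + 384)*(S(y(4)*(-4 + 3)) + 3620) = (374 + 384)*((-3 + ((3 + 4**2 - 4*4)*(-4 + 3))**2) + 3620) = 758*((-3 + ((3 + 16 - 16)*(-1))**2) + 3620) = 758*((-3 + (3*(-1))**2) + 3620) = 758*((-3 + (-3)**2) + 3620) = 758*((-3 + 9) + 3620) = 758*(6 + 3620) = 758*3626 = 2748508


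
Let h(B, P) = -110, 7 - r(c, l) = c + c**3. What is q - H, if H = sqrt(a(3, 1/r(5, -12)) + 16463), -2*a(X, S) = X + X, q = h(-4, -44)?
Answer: -110 - 2*sqrt(4115) ≈ -238.30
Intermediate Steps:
r(c, l) = 7 - c - c**3 (r(c, l) = 7 - (c + c**3) = 7 + (-c - c**3) = 7 - c - c**3)
q = -110
a(X, S) = -X (a(X, S) = -(X + X)/2 = -X)
H = 2*sqrt(4115) (H = sqrt(-1*3 + 16463) = sqrt(-3 + 16463) = sqrt(16460) = 2*sqrt(4115) ≈ 128.30)
q - H = -110 - 2*sqrt(4115)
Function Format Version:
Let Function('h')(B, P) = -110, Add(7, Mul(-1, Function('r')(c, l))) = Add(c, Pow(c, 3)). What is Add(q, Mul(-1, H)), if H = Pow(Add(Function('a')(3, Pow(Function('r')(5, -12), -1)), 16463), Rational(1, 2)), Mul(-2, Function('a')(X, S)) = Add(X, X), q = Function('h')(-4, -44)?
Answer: Add(-110, Mul(-2, Pow(4115, Rational(1, 2)))) ≈ -238.30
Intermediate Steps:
Function('r')(c, l) = Add(7, Mul(-1, c), Mul(-1, Pow(c, 3))) (Function('r')(c, l) = Add(7, Mul(-1, Add(c, Pow(c, 3)))) = Add(7, Add(Mul(-1, c), Mul(-1, Pow(c, 3)))) = Add(7, Mul(-1, c), Mul(-1, Pow(c, 3))))
q = -110
Function('a')(X, S) = Mul(-1, X) (Function('a')(X, S) = Mul(Rational(-1, 2), Add(X, X)) = Mul(Rational(-1, 2), Mul(2, X)) = Mul(-1, X))
H = Mul(2, Pow(4115, Rational(1, 2))) (H = Pow(Add(Mul(-1, 3), 16463), Rational(1, 2)) = Pow(Add(-3, 16463), Rational(1, 2)) = Pow(16460, Rational(1, 2)) = Mul(2, Pow(4115, Rational(1, 2))) ≈ 128.30)
Add(q, Mul(-1, H)) = Add(-110, Mul(-1, Mul(2, Pow(4115, Rational(1, 2))))) = Add(-110, Mul(-2, Pow(4115, Rational(1, 2))))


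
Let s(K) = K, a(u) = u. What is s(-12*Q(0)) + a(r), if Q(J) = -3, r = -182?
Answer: -146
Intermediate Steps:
s(-12*Q(0)) + a(r) = -12*(-3) - 182 = 36 - 182 = -146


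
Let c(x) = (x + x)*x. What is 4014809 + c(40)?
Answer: 4018009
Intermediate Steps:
c(x) = 2*x² (c(x) = (2*x)*x = 2*x²)
4014809 + c(40) = 4014809 + 2*40² = 4014809 + 2*1600 = 4014809 + 3200 = 4018009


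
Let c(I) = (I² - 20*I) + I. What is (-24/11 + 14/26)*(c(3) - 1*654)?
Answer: 12690/11 ≈ 1153.6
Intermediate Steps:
c(I) = I² - 19*I
(-24/11 + 14/26)*(c(3) - 1*654) = (-24/11 + 14/26)*(3*(-19 + 3) - 1*654) = (-24*1/11 + 14*(1/26))*(3*(-16) - 654) = (-24/11 + 7/13)*(-48 - 654) = -235/143*(-702) = 12690/11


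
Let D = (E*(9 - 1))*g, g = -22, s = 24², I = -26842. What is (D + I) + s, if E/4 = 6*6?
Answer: -51610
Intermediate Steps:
E = 144 (E = 4*(6*6) = 4*36 = 144)
s = 576
D = -25344 (D = (144*(9 - 1))*(-22) = (144*8)*(-22) = 1152*(-22) = -25344)
(D + I) + s = (-25344 - 26842) + 576 = -52186 + 576 = -51610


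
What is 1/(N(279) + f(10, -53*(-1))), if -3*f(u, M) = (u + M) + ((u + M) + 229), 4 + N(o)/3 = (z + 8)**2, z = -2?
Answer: -3/67 ≈ -0.044776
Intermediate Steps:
N(o) = 96 (N(o) = -12 + 3*(-2 + 8)**2 = -12 + 3*6**2 = -12 + 3*36 = -12 + 108 = 96)
f(u, M) = -229/3 - 2*M/3 - 2*u/3 (f(u, M) = -((u + M) + ((u + M) + 229))/3 = -((M + u) + ((M + u) + 229))/3 = -((M + u) + (229 + M + u))/3 = -(229 + 2*M + 2*u)/3 = -229/3 - 2*M/3 - 2*u/3)
1/(N(279) + f(10, -53*(-1))) = 1/(96 + (-229/3 - (-106)*(-1)/3 - 2/3*10)) = 1/(96 + (-229/3 - 2/3*53 - 20/3)) = 1/(96 + (-229/3 - 106/3 - 20/3)) = 1/(96 - 355/3) = 1/(-67/3) = -3/67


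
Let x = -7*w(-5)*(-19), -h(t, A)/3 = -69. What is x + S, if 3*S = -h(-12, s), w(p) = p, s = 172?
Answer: -734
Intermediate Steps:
h(t, A) = 207 (h(t, A) = -3*(-69) = 207)
x = -665 (x = -7*(-5)*(-19) = 35*(-19) = -665)
S = -69 (S = (-1*207)/3 = (⅓)*(-207) = -69)
x + S = -665 - 69 = -734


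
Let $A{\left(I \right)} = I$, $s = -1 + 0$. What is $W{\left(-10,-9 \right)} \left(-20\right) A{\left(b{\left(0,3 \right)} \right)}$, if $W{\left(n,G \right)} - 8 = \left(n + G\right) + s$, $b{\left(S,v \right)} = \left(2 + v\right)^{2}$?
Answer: $6000$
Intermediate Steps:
$s = -1$
$W{\left(n,G \right)} = 7 + G + n$ ($W{\left(n,G \right)} = 8 - \left(1 - G - n\right) = 8 + \left(-1 + G + n\right) = 7 + G + n$)
$W{\left(-10,-9 \right)} \left(-20\right) A{\left(b{\left(0,3 \right)} \right)} = \left(7 - 9 - 10\right) \left(-20\right) \left(2 + 3\right)^{2} = \left(-12\right) \left(-20\right) 5^{2} = 240 \cdot 25 = 6000$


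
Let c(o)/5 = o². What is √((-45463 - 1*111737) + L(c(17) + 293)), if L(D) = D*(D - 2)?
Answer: 8*√44687 ≈ 1691.1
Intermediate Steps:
c(o) = 5*o²
L(D) = D*(-2 + D)
√((-45463 - 1*111737) + L(c(17) + 293)) = √((-45463 - 1*111737) + (5*17² + 293)*(-2 + (5*17² + 293))) = √((-45463 - 111737) + (5*289 + 293)*(-2 + (5*289 + 293))) = √(-157200 + (1445 + 293)*(-2 + (1445 + 293))) = √(-157200 + 1738*(-2 + 1738)) = √(-157200 + 1738*1736) = √(-157200 + 3017168) = √2859968 = 8*√44687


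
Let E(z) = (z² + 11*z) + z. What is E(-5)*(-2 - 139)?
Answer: 4935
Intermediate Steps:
E(z) = z² + 12*z
E(-5)*(-2 - 139) = (-5*(12 - 5))*(-2 - 139) = -5*7*(-141) = -35*(-141) = 4935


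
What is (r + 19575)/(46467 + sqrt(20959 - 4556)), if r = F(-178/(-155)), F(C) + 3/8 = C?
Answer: 1127938052853/2677365450640 - 24273959*sqrt(16403)/2677365450640 ≈ 0.42013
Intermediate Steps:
F(C) = -3/8 + C
r = 959/1240 (r = -3/8 - 178/(-155) = -3/8 - 178*(-1/155) = -3/8 + 178/155 = 959/1240 ≈ 0.77339)
(r + 19575)/(46467 + sqrt(20959 - 4556)) = (959/1240 + 19575)/(46467 + sqrt(20959 - 4556)) = 24273959/(1240*(46467 + sqrt(16403)))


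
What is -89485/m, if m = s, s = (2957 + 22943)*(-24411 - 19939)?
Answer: 17897/229733000 ≈ 7.7904e-5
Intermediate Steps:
s = -1148665000 (s = 25900*(-44350) = -1148665000)
m = -1148665000
-89485/m = -89485/(-1148665000) = -89485*(-1/1148665000) = 17897/229733000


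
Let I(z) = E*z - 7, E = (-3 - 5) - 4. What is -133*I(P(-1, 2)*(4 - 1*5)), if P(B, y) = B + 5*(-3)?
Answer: 26467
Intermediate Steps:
P(B, y) = -15 + B (P(B, y) = B - 15 = -15 + B)
E = -12 (E = -8 - 4 = -12)
I(z) = -7 - 12*z (I(z) = -12*z - 7 = -7 - 12*z)
-133*I(P(-1, 2)*(4 - 1*5)) = -133*(-7 - 12*(-15 - 1)*(4 - 1*5)) = -133*(-7 - (-192)*(4 - 5)) = -133*(-7 - (-192)*(-1)) = -133*(-7 - 12*16) = -133*(-7 - 192) = -133*(-199) = 26467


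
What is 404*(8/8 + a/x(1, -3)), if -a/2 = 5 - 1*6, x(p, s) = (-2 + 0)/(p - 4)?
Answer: 1616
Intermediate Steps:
x(p, s) = -2/(-4 + p)
a = 2 (a = -2*(5 - 1*6) = -2*(5 - 6) = -2*(-1) = 2)
404*(8/8 + a/x(1, -3)) = 404*(8/8 + 2/((-2/(-4 + 1)))) = 404*(8*(1/8) + 2/((-2/(-3)))) = 404*(1 + 2/((-2*(-1/3)))) = 404*(1 + 2/(2/3)) = 404*(1 + 2*(3/2)) = 404*(1 + 3) = 404*4 = 1616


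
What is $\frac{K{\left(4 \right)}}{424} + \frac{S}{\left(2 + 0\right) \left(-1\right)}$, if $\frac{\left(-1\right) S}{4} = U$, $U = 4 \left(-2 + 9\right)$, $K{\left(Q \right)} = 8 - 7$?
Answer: $\frac{23745}{424} \approx 56.002$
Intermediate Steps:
$K{\left(Q \right)} = 1$ ($K{\left(Q \right)} = 8 - 7 = 1$)
$U = 28$ ($U = 4 \cdot 7 = 28$)
$S = -112$ ($S = \left(-4\right) 28 = -112$)
$\frac{K{\left(4 \right)}}{424} + \frac{S}{\left(2 + 0\right) \left(-1\right)} = 1 \cdot \frac{1}{424} - \frac{112}{\left(2 + 0\right) \left(-1\right)} = 1 \cdot \frac{1}{424} - \frac{112}{2 \left(-1\right)} = \frac{1}{424} - \frac{112}{-2} = \frac{1}{424} - -56 = \frac{1}{424} + 56 = \frac{23745}{424}$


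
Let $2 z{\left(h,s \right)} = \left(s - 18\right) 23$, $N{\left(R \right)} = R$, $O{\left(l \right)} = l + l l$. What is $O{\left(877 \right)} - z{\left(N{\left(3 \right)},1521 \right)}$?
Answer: $\frac{1505443}{2} \approx 7.5272 \cdot 10^{5}$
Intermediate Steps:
$O{\left(l \right)} = l + l^{2}$
$z{\left(h,s \right)} = -207 + \frac{23 s}{2}$ ($z{\left(h,s \right)} = \frac{\left(s - 18\right) 23}{2} = \frac{\left(-18 + s\right) 23}{2} = \frac{-414 + 23 s}{2} = -207 + \frac{23 s}{2}$)
$O{\left(877 \right)} - z{\left(N{\left(3 \right)},1521 \right)} = 877 \left(1 + 877\right) - \left(-207 + \frac{23}{2} \cdot 1521\right) = 877 \cdot 878 - \left(-207 + \frac{34983}{2}\right) = 770006 - \frac{34569}{2} = \frac{1505443}{2}$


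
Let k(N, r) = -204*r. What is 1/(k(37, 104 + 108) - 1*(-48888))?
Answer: 1/5640 ≈ 0.00017730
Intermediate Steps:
1/(k(37, 104 + 108) - 1*(-48888)) = 1/(-204*(104 + 108) - 1*(-48888)) = 1/(-204*212 + 48888) = 1/(-43248 + 48888) = 1/5640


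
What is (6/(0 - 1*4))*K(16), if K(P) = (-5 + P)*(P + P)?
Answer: -528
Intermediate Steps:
K(P) = 2*P*(-5 + P) (K(P) = (-5 + P)*(2*P) = 2*P*(-5 + P))
(6/(0 - 1*4))*K(16) = (6/(0 - 1*4))*(2*16*(-5 + 16)) = (6/(0 - 4))*(2*16*11) = (6/(-4))*352 = (6*(-¼))*352 = -3/2*352 = -528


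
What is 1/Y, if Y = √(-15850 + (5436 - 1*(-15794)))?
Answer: √1345/2690 ≈ 0.013634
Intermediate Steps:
Y = 2*√1345 (Y = √(-15850 + (5436 + 15794)) = √(-15850 + 21230) = √5380 = 2*√1345 ≈ 73.349)
1/Y = 1/(2*√1345) = √1345/2690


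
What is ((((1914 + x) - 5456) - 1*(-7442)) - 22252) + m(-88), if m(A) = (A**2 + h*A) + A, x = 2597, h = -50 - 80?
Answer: 3341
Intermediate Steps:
h = -130
m(A) = A**2 - 129*A (m(A) = (A**2 - 130*A) + A = A**2 - 129*A)
((((1914 + x) - 5456) - 1*(-7442)) - 22252) + m(-88) = ((((1914 + 2597) - 5456) - 1*(-7442)) - 22252) - 88*(-129 - 88) = (((4511 - 5456) + 7442) - 22252) - 88*(-217) = ((-945 + 7442) - 22252) + 19096 = (6497 - 22252) + 19096 = -15755 + 19096 = 3341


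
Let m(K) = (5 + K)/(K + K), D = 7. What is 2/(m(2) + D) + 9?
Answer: 323/35 ≈ 9.2286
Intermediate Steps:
m(K) = (5 + K)/(2*K) (m(K) = (5 + K)/((2*K)) = (5 + K)*(1/(2*K)) = (5 + K)/(2*K))
2/(m(2) + D) + 9 = 2/((½)*(5 + 2)/2 + 7) + 9 = 2/((½)*(½)*7 + 7) + 9 = 2/(7/4 + 7) + 9 = 2/(35/4) + 9 = 2*(4/35) + 9 = 8/35 + 9 = 323/35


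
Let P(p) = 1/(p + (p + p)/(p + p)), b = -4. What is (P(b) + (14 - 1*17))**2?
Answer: 100/9 ≈ 11.111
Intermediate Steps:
P(p) = 1/(1 + p) (P(p) = 1/(p + (2*p)/((2*p))) = 1/(p + (2*p)*(1/(2*p))) = 1/(p + 1) = 1/(1 + p))
(P(b) + (14 - 1*17))**2 = (1/(1 - 4) + (14 - 1*17))**2 = (1/(-3) + (14 - 17))**2 = (-1/3 - 3)**2 = (-10/3)**2 = 100/9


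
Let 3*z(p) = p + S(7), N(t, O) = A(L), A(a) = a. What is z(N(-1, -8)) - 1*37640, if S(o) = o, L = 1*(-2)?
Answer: -112915/3 ≈ -37638.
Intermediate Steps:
L = -2
N(t, O) = -2
z(p) = 7/3 + p/3 (z(p) = (p + 7)/3 = (7 + p)/3 = 7/3 + p/3)
z(N(-1, -8)) - 1*37640 = (7/3 + (⅓)*(-2)) - 1*37640 = (7/3 - ⅔) - 37640 = 5/3 - 37640 = -112915/3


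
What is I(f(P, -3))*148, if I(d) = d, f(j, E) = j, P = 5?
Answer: 740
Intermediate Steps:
I(f(P, -3))*148 = 5*148 = 740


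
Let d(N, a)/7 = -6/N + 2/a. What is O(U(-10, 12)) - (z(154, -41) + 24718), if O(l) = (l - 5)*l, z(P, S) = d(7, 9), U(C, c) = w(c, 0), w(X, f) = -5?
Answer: -221972/9 ≈ -24664.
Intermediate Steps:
U(C, c) = -5
d(N, a) = -42/N + 14/a (d(N, a) = 7*(-6/N + 2/a) = -42/N + 14/a)
z(P, S) = -40/9 (z(P, S) = -42/7 + 14/9 = -42*⅐ + 14*(⅑) = -6 + 14/9 = -40/9)
O(l) = l*(-5 + l) (O(l) = (-5 + l)*l = l*(-5 + l))
O(U(-10, 12)) - (z(154, -41) + 24718) = -5*(-5 - 5) - (-40/9 + 24718) = -5*(-10) - 1*222422/9 = 50 - 222422/9 = -221972/9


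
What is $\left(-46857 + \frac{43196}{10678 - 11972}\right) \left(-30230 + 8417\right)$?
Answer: $\frac{661764473601}{647} \approx 1.0228 \cdot 10^{9}$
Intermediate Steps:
$\left(-46857 + \frac{43196}{10678 - 11972}\right) \left(-30230 + 8417\right) = \left(-46857 + \frac{43196}{-1294}\right) \left(-21813\right) = \left(-46857 + 43196 \left(- \frac{1}{1294}\right)\right) \left(-21813\right) = \left(-46857 - \frac{21598}{647}\right) \left(-21813\right) = \left(- \frac{30338077}{647}\right) \left(-21813\right) = \frac{661764473601}{647}$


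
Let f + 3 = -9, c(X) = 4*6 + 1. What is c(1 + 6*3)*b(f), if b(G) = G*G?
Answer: 3600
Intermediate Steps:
c(X) = 25 (c(X) = 24 + 1 = 25)
f = -12 (f = -3 - 9 = -12)
b(G) = G²
c(1 + 6*3)*b(f) = 25*(-12)² = 25*144 = 3600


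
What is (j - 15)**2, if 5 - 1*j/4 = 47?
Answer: 33489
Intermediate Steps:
j = -168 (j = 20 - 4*47 = 20 - 188 = -168)
(j - 15)**2 = (-168 - 15)**2 = (-183)**2 = 33489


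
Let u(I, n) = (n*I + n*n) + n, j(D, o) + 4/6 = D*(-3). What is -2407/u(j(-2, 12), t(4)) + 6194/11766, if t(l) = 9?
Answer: -4577665/270618 ≈ -16.916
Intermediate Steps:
j(D, o) = -⅔ - 3*D (j(D, o) = -⅔ + D*(-3) = -⅔ - 3*D)
u(I, n) = n + n² + I*n (u(I, n) = (I*n + n²) + n = (n² + I*n) + n = n + n² + I*n)
-2407/u(j(-2, 12), t(4)) + 6194/11766 = -2407*1/(9*(1 + (-⅔ - 3*(-2)) + 9)) + 6194/11766 = -2407*1/(9*(1 + (-⅔ + 6) + 9)) + 6194*(1/11766) = -2407*1/(9*(1 + 16/3 + 9)) + 3097/5883 = -2407/(9*(46/3)) + 3097/5883 = -2407/138 + 3097/5883 = -4577665/270618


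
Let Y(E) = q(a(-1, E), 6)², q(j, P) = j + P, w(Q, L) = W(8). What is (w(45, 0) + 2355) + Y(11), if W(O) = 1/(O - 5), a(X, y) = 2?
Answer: 7258/3 ≈ 2419.3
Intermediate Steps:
W(O) = 1/(-5 + O)
w(Q, L) = ⅓ (w(Q, L) = 1/(-5 + 8) = 1/3 = ⅓)
q(j, P) = P + j
Y(E) = 64 (Y(E) = (6 + 2)² = 8² = 64)
(w(45, 0) + 2355) + Y(11) = (⅓ + 2355) + 64 = 7066/3 + 64 = 7258/3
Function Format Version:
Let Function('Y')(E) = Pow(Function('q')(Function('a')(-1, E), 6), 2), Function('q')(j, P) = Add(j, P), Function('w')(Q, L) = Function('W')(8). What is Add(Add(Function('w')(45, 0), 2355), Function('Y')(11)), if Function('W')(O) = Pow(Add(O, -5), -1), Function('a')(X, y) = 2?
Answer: Rational(7258, 3) ≈ 2419.3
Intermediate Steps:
Function('W')(O) = Pow(Add(-5, O), -1)
Function('w')(Q, L) = Rational(1, 3) (Function('w')(Q, L) = Pow(Add(-5, 8), -1) = Pow(3, -1) = Rational(1, 3))
Function('q')(j, P) = Add(P, j)
Function('Y')(E) = 64 (Function('Y')(E) = Pow(Add(6, 2), 2) = Pow(8, 2) = 64)
Add(Add(Function('w')(45, 0), 2355), Function('Y')(11)) = Add(Add(Rational(1, 3), 2355), 64) = Add(Rational(7066, 3), 64) = Rational(7258, 3)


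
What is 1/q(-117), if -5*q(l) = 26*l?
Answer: 5/3042 ≈ 0.0016437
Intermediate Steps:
q(l) = -26*l/5
1/q(-117) = 1/(-26/5*(-117)) = 1/(3042/5) = 5/3042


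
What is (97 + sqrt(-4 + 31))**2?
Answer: 9436 + 582*sqrt(3) ≈ 10444.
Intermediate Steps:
(97 + sqrt(-4 + 31))**2 = (97 + sqrt(27))**2 = (97 + 3*sqrt(3))**2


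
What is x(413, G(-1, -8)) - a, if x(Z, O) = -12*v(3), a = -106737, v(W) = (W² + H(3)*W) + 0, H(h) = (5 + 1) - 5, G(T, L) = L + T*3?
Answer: 106593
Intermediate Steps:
G(T, L) = L + 3*T
H(h) = 1 (H(h) = 6 - 5 = 1)
v(W) = W + W² (v(W) = (W² + 1*W) + 0 = (W² + W) + 0 = (W + W²) + 0 = W + W²)
x(Z, O) = -144 (x(Z, O) = -36*(1 + 3) = -36*4 = -12*12 = -144)
x(413, G(-1, -8)) - a = -144 - 1*(-106737) = -144 + 106737 = 106593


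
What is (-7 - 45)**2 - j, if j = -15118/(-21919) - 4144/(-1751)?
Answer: 103662673022/38380169 ≈ 2700.9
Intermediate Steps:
j = 117303954/38380169 (j = -15118*(-1/21919) - 4144*(-1/1751) = 15118/21919 + 4144/1751 = 117303954/38380169 ≈ 3.0564)
(-7 - 45)**2 - j = (-7 - 45)**2 - 1*117303954/38380169 = (-52)**2 - 117303954/38380169 = 2704 - 117303954/38380169 = 103662673022/38380169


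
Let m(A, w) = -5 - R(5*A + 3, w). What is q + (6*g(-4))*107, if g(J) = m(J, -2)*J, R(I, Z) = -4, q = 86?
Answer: 2654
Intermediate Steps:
m(A, w) = -1 (m(A, w) = -5 - 1*(-4) = -5 + 4 = -1)
g(J) = -J
q + (6*g(-4))*107 = 86 + (6*(-1*(-4)))*107 = 86 + (6*4)*107 = 86 + 24*107 = 86 + 2568 = 2654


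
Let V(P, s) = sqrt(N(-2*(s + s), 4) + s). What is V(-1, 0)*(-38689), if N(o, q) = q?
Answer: -77378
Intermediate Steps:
V(P, s) = sqrt(4 + s)
V(-1, 0)*(-38689) = sqrt(4 + 0)*(-38689) = sqrt(4)*(-38689) = 2*(-38689) = -77378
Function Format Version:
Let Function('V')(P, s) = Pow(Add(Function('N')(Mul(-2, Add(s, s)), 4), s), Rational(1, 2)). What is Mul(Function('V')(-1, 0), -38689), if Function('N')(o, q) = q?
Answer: -77378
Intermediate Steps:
Function('V')(P, s) = Pow(Add(4, s), Rational(1, 2))
Mul(Function('V')(-1, 0), -38689) = Mul(Pow(Add(4, 0), Rational(1, 2)), -38689) = Mul(Pow(4, Rational(1, 2)), -38689) = Mul(2, -38689) = -77378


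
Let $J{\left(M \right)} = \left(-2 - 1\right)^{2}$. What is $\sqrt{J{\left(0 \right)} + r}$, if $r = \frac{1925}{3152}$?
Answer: $\frac{\sqrt{5967721}}{788} \approx 3.1001$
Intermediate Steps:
$J{\left(M \right)} = 9$ ($J{\left(M \right)} = \left(-3\right)^{2} = 9$)
$r = \frac{1925}{3152}$ ($r = 1925 \cdot \frac{1}{3152} = \frac{1925}{3152} \approx 0.61072$)
$\sqrt{J{\left(0 \right)} + r} = \sqrt{9 + \frac{1925}{3152}} = \sqrt{\frac{30293}{3152}} = \frac{\sqrt{5967721}}{788}$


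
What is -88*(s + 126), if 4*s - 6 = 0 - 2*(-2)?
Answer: -11308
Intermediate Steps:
s = 5/2 (s = 3/2 + (0 - 2*(-2))/4 = 3/2 + (0 + 4)/4 = 3/2 + (¼)*4 = 3/2 + 1 = 5/2 ≈ 2.5000)
-88*(s + 126) = -88*(5/2 + 126) = -88*257/2 = -11308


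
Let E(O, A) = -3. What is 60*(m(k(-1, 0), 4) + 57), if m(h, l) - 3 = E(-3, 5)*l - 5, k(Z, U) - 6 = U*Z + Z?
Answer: 2580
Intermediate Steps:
k(Z, U) = 6 + Z + U*Z (k(Z, U) = 6 + (U*Z + Z) = 6 + (Z + U*Z) = 6 + Z + U*Z)
m(h, l) = -2 - 3*l (m(h, l) = 3 + (-3*l - 5) = 3 + (-5 - 3*l) = -2 - 3*l)
60*(m(k(-1, 0), 4) + 57) = 60*((-2 - 3*4) + 57) = 60*((-2 - 12) + 57) = 60*(-14 + 57) = 60*43 = 2580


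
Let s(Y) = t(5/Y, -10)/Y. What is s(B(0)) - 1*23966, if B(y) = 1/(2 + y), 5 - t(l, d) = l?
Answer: -23976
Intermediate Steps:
t(l, d) = 5 - l
s(Y) = (5 - 5/Y)/Y
s(B(0)) - 1*23966 = 5*(-1 + 1/(2 + 0))/(1/(2 + 0))² - 1*23966 = 5*(-1 + 1/2)/(1/2)² - 23966 = 5*(-1 + ½)/2⁻² - 23966 = 5*4*(-½) - 23966 = -10 - 23966 = -23976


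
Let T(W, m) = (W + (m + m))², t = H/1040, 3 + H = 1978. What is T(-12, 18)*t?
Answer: 14220/13 ≈ 1093.8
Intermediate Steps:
H = 1975 (H = -3 + 1978 = 1975)
t = 395/208 (t = 1975/1040 = 1975*(1/1040) = 395/208 ≈ 1.8990)
T(W, m) = (W + 2*m)²
T(-12, 18)*t = (-12 + 2*18)²*(395/208) = (-12 + 36)²*(395/208) = 24²*(395/208) = 576*(395/208) = 14220/13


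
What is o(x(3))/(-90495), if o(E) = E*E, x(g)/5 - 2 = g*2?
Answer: -320/18099 ≈ -0.017681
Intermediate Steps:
x(g) = 10 + 10*g (x(g) = 10 + 5*(g*2) = 10 + 5*(2*g) = 10 + 10*g)
o(E) = E²
o(x(3))/(-90495) = (10 + 10*3)²/(-90495) = (10 + 30)²*(-1/90495) = 40²*(-1/90495) = 1600*(-1/90495) = -320/18099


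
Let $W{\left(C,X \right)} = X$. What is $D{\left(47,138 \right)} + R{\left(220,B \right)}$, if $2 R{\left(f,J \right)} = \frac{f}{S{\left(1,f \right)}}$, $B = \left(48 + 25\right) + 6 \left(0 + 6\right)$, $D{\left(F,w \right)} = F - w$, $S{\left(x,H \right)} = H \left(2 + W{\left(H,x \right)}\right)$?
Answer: $- \frac{545}{6} \approx -90.833$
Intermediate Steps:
$S{\left(x,H \right)} = H \left(2 + x\right)$
$B = 109$ ($B = 73 + 6 \cdot 6 = 73 + 36 = 109$)
$R{\left(f,J \right)} = \frac{1}{6}$ ($R{\left(f,J \right)} = \frac{f \frac{1}{f \left(2 + 1\right)}}{2} = \frac{f \frac{1}{f 3}}{2} = \frac{f \frac{1}{3 f}}{2} = \frac{1}{2} \cdot \frac{1}{3} = \frac{1}{6}$)
$D{\left(47,138 \right)} + R{\left(220,B \right)} = \left(47 - 138\right) + \frac{1}{6} = -91 + \frac{1}{6} = - \frac{545}{6}$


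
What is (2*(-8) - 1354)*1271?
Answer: -1741270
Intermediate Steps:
(2*(-8) - 1354)*1271 = (-16 - 1354)*1271 = -1370*1271 = -1741270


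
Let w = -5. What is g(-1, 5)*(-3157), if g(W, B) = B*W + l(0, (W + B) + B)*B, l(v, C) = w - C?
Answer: 236775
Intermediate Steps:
l(v, C) = -5 - C
g(W, B) = B*W + B*(-5 - W - 2*B) (g(W, B) = B*W + (-5 - ((W + B) + B))*B = B*W + (-5 - ((B + W) + B))*B = B*W + (-5 - (W + 2*B))*B = B*W + (-5 + (-W - 2*B))*B = B*W + (-5 - W - 2*B)*B = B*W + B*(-5 - W - 2*B))
g(-1, 5)*(-3157) = -1*5*(5 + 2*5)*(-3157) = -1*5*(5 + 10)*(-3157) = -1*5*15*(-3157) = -75*(-3157) = 236775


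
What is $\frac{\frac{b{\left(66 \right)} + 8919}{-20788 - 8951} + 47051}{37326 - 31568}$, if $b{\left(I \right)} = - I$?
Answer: $\frac{233206806}{28539527} \approx 8.1714$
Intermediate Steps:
$\frac{\frac{b{\left(66 \right)} + 8919}{-20788 - 8951} + 47051}{37326 - 31568} = \frac{\frac{\left(-1\right) 66 + 8919}{-20788 - 8951} + 47051}{37326 - 31568} = \frac{\frac{-66 + 8919}{-29739} + 47051}{5758} = \left(8853 \left(- \frac{1}{29739}\right) + 47051\right) \frac{1}{5758} = \left(- \frac{2951}{9913} + 47051\right) \frac{1}{5758} = \frac{466413612}{9913} \cdot \frac{1}{5758} = \frac{233206806}{28539527}$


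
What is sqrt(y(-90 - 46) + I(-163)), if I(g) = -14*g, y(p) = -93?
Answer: sqrt(2189) ≈ 46.787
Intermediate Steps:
sqrt(y(-90 - 46) + I(-163)) = sqrt(-93 - 14*(-163)) = sqrt(-93 + 2282) = sqrt(2189)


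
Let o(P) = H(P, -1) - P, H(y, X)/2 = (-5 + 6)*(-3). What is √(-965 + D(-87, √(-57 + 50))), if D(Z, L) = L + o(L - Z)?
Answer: 23*I*√2 ≈ 32.527*I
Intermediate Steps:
H(y, X) = -6 (H(y, X) = 2*((-5 + 6)*(-3)) = 2*(1*(-3)) = 2*(-3) = -6)
o(P) = -6 - P
D(Z, L) = -6 + Z (D(Z, L) = L + (-6 - (L - Z)) = L + (-6 + (Z - L)) = L + (-6 + Z - L) = -6 + Z)
√(-965 + D(-87, √(-57 + 50))) = √(-965 + (-6 - 87)) = √(-965 - 93) = √(-1058) = 23*I*√2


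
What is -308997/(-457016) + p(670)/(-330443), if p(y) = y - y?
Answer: 308997/457016 ≈ 0.67612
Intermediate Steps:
p(y) = 0
-308997/(-457016) + p(670)/(-330443) = -308997/(-457016) + 0/(-330443) = -308997*(-1/457016) + 0*(-1/330443) = 308997/457016 + 0 = 308997/457016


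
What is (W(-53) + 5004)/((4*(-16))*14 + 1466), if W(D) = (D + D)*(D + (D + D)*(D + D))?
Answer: -31063/15 ≈ -2070.9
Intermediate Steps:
W(D) = 2*D*(D + 4*D**2) (W(D) = (2*D)*(D + (2*D)*(2*D)) = (2*D)*(D + 4*D**2) = 2*D*(D + 4*D**2))
(W(-53) + 5004)/((4*(-16))*14 + 1466) = ((-53)**2*(2 + 8*(-53)) + 5004)/((4*(-16))*14 + 1466) = (2809*(2 - 424) + 5004)/(-64*14 + 1466) = (2809*(-422) + 5004)/(-896 + 1466) = (-1185398 + 5004)/570 = -1180394*1/570 = -31063/15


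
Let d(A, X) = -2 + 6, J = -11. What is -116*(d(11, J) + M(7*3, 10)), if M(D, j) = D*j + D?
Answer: -27260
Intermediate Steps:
d(A, X) = 4
M(D, j) = D + D*j
-116*(d(11, J) + M(7*3, 10)) = -116*(4 + (7*3)*(1 + 10)) = -116*(4 + 21*11) = -116*(4 + 231) = -116*235 = -27260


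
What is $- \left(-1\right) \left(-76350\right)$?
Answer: $-76350$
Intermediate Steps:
$- \left(-1\right) \left(-76350\right) = \left(-1\right) 76350 = -76350$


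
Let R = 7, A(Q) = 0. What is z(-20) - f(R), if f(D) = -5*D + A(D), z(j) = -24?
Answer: 11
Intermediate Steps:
f(D) = -5*D (f(D) = -5*D + 0 = -5*D)
z(-20) - f(R) = -24 - (-5)*7 = -24 - 1*(-35) = -24 + 35 = 11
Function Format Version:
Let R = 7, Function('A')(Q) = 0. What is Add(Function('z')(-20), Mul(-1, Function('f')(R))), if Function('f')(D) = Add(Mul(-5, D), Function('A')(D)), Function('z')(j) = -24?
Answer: 11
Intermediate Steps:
Function('f')(D) = Mul(-5, D) (Function('f')(D) = Add(Mul(-5, D), 0) = Mul(-5, D))
Add(Function('z')(-20), Mul(-1, Function('f')(R))) = Add(-24, Mul(-1, Mul(-5, 7))) = Add(-24, Mul(-1, -35)) = Add(-24, 35) = 11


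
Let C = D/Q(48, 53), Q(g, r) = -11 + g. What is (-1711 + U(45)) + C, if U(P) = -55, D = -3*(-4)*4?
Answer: -65294/37 ≈ -1764.7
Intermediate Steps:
D = 48 (D = 12*4 = 48)
C = 48/37 (C = 48/(-11 + 48) = 48/37 ≈ 1.2973)
(-1711 + U(45)) + C = (-1711 - 55) + 48/37 = -1766 + 48/37 = -65294/37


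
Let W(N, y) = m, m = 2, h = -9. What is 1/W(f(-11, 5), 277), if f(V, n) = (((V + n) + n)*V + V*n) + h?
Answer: 1/2 ≈ 0.50000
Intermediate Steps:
f(V, n) = -9 + V*n + V*(V + 2*n) (f(V, n) = (((V + n) + n)*V + V*n) - 9 = ((V + 2*n)*V + V*n) - 9 = (V*(V + 2*n) + V*n) - 9 = (V*n + V*(V + 2*n)) - 9 = -9 + V*n + V*(V + 2*n))
W(N, y) = 2
1/W(f(-11, 5), 277) = 1/2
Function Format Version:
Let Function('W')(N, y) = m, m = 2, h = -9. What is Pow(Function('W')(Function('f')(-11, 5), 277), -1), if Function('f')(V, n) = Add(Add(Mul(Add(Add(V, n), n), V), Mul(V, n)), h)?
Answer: Rational(1, 2) ≈ 0.50000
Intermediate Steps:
Function('f')(V, n) = Add(-9, Mul(V, n), Mul(V, Add(V, Mul(2, n)))) (Function('f')(V, n) = Add(Add(Mul(Add(Add(V, n), n), V), Mul(V, n)), -9) = Add(Add(Mul(Add(V, Mul(2, n)), V), Mul(V, n)), -9) = Add(Add(Mul(V, Add(V, Mul(2, n))), Mul(V, n)), -9) = Add(Add(Mul(V, n), Mul(V, Add(V, Mul(2, n)))), -9) = Add(-9, Mul(V, n), Mul(V, Add(V, Mul(2, n)))))
Function('W')(N, y) = 2
Pow(Function('W')(Function('f')(-11, 5), 277), -1) = Pow(2, -1) = Rational(1, 2)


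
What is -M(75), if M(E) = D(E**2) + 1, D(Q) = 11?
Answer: -12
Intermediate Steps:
M(E) = 12 (M(E) = 11 + 1 = 12)
-M(75) = -1*12 = -12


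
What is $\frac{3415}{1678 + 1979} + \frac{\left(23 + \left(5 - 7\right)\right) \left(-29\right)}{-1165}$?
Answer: $\frac{6205588}{4260405} \approx 1.4566$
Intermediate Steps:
$\frac{3415}{1678 + 1979} + \frac{\left(23 + \left(5 - 7\right)\right) \left(-29\right)}{-1165} = \frac{3415}{3657} + \left(23 + \left(5 - 7\right)\right) \left(-29\right) \left(- \frac{1}{1165}\right) = 3415 \cdot \frac{1}{3657} + \left(23 - 2\right) \left(-29\right) \left(- \frac{1}{1165}\right) = \frac{3415}{3657} + 21 \left(-29\right) \left(- \frac{1}{1165}\right) = \frac{3415}{3657} - - \frac{609}{1165} = \frac{3415}{3657} + \frac{609}{1165} = \frac{6205588}{4260405}$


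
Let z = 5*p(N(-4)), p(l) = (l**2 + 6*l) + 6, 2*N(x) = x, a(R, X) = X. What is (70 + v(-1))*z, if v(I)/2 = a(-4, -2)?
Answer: -660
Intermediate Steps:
N(x) = x/2
p(l) = 6 + l**2 + 6*l
v(I) = -4 (v(I) = 2*(-2) = -4)
z = -10 (z = 5*(6 + ((1/2)*(-4))**2 + 6*((1/2)*(-4))) = 5*(6 + (-2)**2 + 6*(-2)) = 5*(6 + 4 - 12) = 5*(-2) = -10)
(70 + v(-1))*z = (70 - 4)*(-10) = 66*(-10) = -660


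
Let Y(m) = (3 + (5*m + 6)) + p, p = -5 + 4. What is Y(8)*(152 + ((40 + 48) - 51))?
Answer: 9072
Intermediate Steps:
p = -1
Y(m) = 8 + 5*m (Y(m) = (3 + (5*m + 6)) - 1 = (3 + (6 + 5*m)) - 1 = (9 + 5*m) - 1 = 8 + 5*m)
Y(8)*(152 + ((40 + 48) - 51)) = (8 + 5*8)*(152 + ((40 + 48) - 51)) = (8 + 40)*(152 + (88 - 51)) = 48*(152 + 37) = 48*189 = 9072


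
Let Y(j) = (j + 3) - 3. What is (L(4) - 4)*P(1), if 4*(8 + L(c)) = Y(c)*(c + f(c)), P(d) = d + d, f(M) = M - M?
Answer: -16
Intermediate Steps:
Y(j) = j (Y(j) = (3 + j) - 3 = j)
f(M) = 0
P(d) = 2*d
L(c) = -8 + c²/4 (L(c) = -8 + (c*(c + 0))/4 = -8 + (c*c)/4 = -8 + c²/4)
(L(4) - 4)*P(1) = ((-8 + (¼)*4²) - 4)*(2*1) = ((-8 + (¼)*16) - 4)*2 = ((-8 + 4) - 4)*2 = (-4 - 4)*2 = -8*2 = -16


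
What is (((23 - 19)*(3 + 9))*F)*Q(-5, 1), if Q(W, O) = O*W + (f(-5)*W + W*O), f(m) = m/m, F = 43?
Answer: -30960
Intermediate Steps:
f(m) = 1
Q(W, O) = W + 2*O*W (Q(W, O) = O*W + (1*W + W*O) = O*W + (W + O*W) = W + 2*O*W)
(((23 - 19)*(3 + 9))*F)*Q(-5, 1) = (((23 - 19)*(3 + 9))*43)*(-5*(1 + 2*1)) = ((4*12)*43)*(-5*(1 + 2)) = (48*43)*(-5*3) = 2064*(-15) = -30960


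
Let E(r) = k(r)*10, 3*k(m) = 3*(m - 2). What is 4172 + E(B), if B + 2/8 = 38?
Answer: 9059/2 ≈ 4529.5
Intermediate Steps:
k(m) = -2 + m (k(m) = (3*(m - 2))/3 = (3*(-2 + m))/3 = (-6 + 3*m)/3 = -2 + m)
B = 151/4 (B = -¼ + 38 = 151/4 ≈ 37.750)
E(r) = -20 + 10*r (E(r) = (-2 + r)*10 = -20 + 10*r)
4172 + E(B) = 4172 + (-20 + 10*(151/4)) = 4172 + (-20 + 755/2) = 4172 + 715/2 = 9059/2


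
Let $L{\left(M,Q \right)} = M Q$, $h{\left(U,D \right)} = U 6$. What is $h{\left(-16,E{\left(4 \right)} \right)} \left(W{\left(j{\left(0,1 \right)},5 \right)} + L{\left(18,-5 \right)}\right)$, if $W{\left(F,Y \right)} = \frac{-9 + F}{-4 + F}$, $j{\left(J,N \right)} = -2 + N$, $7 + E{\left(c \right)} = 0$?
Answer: $8448$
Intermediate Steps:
$E{\left(c \right)} = -7$ ($E{\left(c \right)} = -7 + 0 = -7$)
$h{\left(U,D \right)} = 6 U$
$W{\left(F,Y \right)} = \frac{-9 + F}{-4 + F}$
$h{\left(-16,E{\left(4 \right)} \right)} \left(W{\left(j{\left(0,1 \right)},5 \right)} + L{\left(18,-5 \right)}\right) = 6 \left(-16\right) \left(\frac{-9 + \left(-2 + 1\right)}{-4 + \left(-2 + 1\right)} + 18 \left(-5\right)\right) = - 96 \left(\frac{-9 - 1}{-4 - 1} - 90\right) = - 96 \left(\frac{1}{-5} \left(-10\right) - 90\right) = - 96 \left(\left(- \frac{1}{5}\right) \left(-10\right) - 90\right) = - 96 \left(2 - 90\right) = \left(-96\right) \left(-88\right) = 8448$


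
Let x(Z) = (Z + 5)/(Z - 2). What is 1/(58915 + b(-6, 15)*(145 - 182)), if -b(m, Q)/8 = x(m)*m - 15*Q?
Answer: -1/7907 ≈ -0.00012647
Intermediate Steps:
x(Z) = (5 + Z)/(-2 + Z)
b(m, Q) = 120*Q - 8*m*(5 + m)/(-2 + m) (b(m, Q) = -8*(((5 + m)/(-2 + m))*m - 15*Q) = -8*(m*(5 + m)/(-2 + m) - 15*Q) = -8*(-15*Q + m*(5 + m)/(-2 + m)) = 120*Q - 8*m*(5 + m)/(-2 + m))
1/(58915 + b(-6, 15)*(145 - 182)) = 1/(58915 + (8*(-1*(-6)*(5 - 6) + 15*15*(-2 - 6))/(-2 - 6))*(145 - 182)) = 1/(58915 + (8*(-1*(-6)*(-1) + 15*15*(-8))/(-8))*(-37)) = 1/(58915 + (8*(-⅛)*(-6 - 1800))*(-37)) = 1/(58915 + (8*(-⅛)*(-1806))*(-37)) = 1/(58915 + 1806*(-37)) = 1/(58915 - 66822) = 1/(-7907) = -1/7907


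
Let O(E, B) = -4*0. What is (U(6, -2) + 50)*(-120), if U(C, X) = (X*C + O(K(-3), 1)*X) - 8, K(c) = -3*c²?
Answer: -3600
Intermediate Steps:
O(E, B) = 0
U(C, X) = -8 + C*X (U(C, X) = (X*C + 0*X) - 8 = (C*X + 0) - 8 = C*X - 8 = -8 + C*X)
(U(6, -2) + 50)*(-120) = ((-8 + 6*(-2)) + 50)*(-120) = ((-8 - 12) + 50)*(-120) = (-20 + 50)*(-120) = 30*(-120) = -3600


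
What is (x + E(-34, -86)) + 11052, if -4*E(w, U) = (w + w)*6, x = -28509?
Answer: -17355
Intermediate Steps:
E(w, U) = -3*w (E(w, U) = -(w + w)*6/4 = -2*w*6/4 = -3*w)
(x + E(-34, -86)) + 11052 = (-28509 - 3*(-34)) + 11052 = (-28509 + 102) + 11052 = -28407 + 11052 = -17355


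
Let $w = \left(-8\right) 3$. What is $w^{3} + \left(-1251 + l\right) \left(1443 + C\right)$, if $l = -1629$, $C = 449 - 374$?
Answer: $-4385664$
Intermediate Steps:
$w = -24$
$C = 75$
$w^{3} + \left(-1251 + l\right) \left(1443 + C\right) = \left(-24\right)^{3} + \left(-1251 - 1629\right) \left(1443 + 75\right) = -13824 - 4371840 = -4385664$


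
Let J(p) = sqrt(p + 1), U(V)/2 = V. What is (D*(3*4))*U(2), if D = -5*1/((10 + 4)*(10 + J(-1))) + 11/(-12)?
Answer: -320/7 ≈ -45.714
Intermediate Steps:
U(V) = 2*V
J(p) = sqrt(1 + p)
D = -20/21 (D = -5*1/((10 + 4)*(10 + sqrt(1 - 1))) + 11/(-12) = -5*1/(14*(10 + sqrt(0))) + 11*(-1/12) = -5*1/(14*(10 + 0)) - 11/12 = -5/(14*10) - 11/12 = -5/140 - 11/12 = -5*1/140 - 11/12 = -1/28 - 11/12 = -20/21 ≈ -0.95238)
(D*(3*4))*U(2) = (-20*4/7)*(2*2) = -20/21*12*4 = -80/7*4 = -320/7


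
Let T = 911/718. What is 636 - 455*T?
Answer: 42143/718 ≈ 58.695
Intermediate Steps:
T = 911/718 (T = 911*(1/718) = 911/718 ≈ 1.2688)
636 - 455*T = 636 - 455*911/718 = 636 - 414505/718 = 42143/718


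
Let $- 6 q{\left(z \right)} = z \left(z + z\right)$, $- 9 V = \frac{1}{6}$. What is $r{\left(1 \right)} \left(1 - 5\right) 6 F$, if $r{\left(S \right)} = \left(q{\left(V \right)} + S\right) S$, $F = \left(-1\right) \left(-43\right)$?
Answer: $- \frac{752242}{729} \approx -1031.9$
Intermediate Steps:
$V = - \frac{1}{54}$ ($V = - \frac{1}{9 \cdot 6} = \left(- \frac{1}{9}\right) \frac{1}{6} = - \frac{1}{54} \approx -0.018519$)
$q{\left(z \right)} = - \frac{z^{2}}{3}$ ($q{\left(z \right)} = - \frac{z \left(z + z\right)}{6} = - \frac{z 2 z}{6} = - \frac{2 z^{2}}{6} = - \frac{z^{2}}{3}$)
$F = 43$
$r{\left(S \right)} = S \left(- \frac{1}{8748} + S\right)$ ($r{\left(S \right)} = \left(- \frac{\left(- \frac{1}{54}\right)^{2}}{3} + S\right) S = \left(\left(- \frac{1}{3}\right) \frac{1}{2916} + S\right) S = \left(- \frac{1}{8748} + S\right) S = S \left(- \frac{1}{8748} + S\right)$)
$r{\left(1 \right)} \left(1 - 5\right) 6 F = 1 \left(- \frac{1}{8748} + 1\right) \left(1 - 5\right) 6 \cdot 43 = 1 \cdot \frac{8747}{8748} \left(\left(-4\right) 6\right) 43 = \frac{8747}{8748} \left(-24\right) 43 = \left(- \frac{17494}{729}\right) 43 = - \frac{752242}{729}$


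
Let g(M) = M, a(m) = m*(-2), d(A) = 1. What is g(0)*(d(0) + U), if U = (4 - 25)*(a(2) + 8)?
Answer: 0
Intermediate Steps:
a(m) = -2*m
U = -84 (U = (4 - 25)*(-2*2 + 8) = -21*(-4 + 8) = -21*4 = -84)
g(0)*(d(0) + U) = 0*(1 - 84) = 0*(-83) = 0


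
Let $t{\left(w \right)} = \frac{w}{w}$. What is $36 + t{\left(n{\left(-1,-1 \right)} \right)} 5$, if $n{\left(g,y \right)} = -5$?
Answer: $41$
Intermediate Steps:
$t{\left(w \right)} = 1$
$36 + t{\left(n{\left(-1,-1 \right)} \right)} 5 = 36 + 1 \cdot 5 = 36 + 5 = 41$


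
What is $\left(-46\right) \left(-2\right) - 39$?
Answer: $53$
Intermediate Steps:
$\left(-46\right) \left(-2\right) - 39 = 92 - 39 = 53$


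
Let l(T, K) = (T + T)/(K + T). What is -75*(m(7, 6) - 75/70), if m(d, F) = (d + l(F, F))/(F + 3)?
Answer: 575/42 ≈ 13.690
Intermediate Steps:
l(T, K) = 2*T/(K + T) (l(T, K) = (2*T)/(K + T) = 2*T/(K + T))
m(d, F) = (1 + d)/(3 + F) (m(d, F) = (d + 2*F/(F + F))/(F + 3) = (d + 2*F/((2*F)))/(3 + F) = (d + 2*F*(1/(2*F)))/(3 + F) = (d + 1)/(3 + F) = (1 + d)/(3 + F))
-75*(m(7, 6) - 75/70) = -75*((1 + 7)/(3 + 6) - 75/70) = -75*(8/9 - 75*1/70) = -75*((1/9)*8 - 15/14) = -75*(8/9 - 15/14) = -75*(-23/126) = 575/42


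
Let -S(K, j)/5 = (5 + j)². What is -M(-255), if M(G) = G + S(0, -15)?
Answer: 755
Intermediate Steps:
S(K, j) = -5*(5 + j)²
M(G) = -500 + G (M(G) = G - 5*(5 - 15)² = G - 5*(-10)² = G - 5*100 = G - 500 = -500 + G)
-M(-255) = -(-500 - 255) = -1*(-755) = 755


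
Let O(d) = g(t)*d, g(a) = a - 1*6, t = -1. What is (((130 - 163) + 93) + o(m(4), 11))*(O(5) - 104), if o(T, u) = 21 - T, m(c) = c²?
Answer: -9035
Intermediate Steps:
g(a) = -6 + a (g(a) = a - 6 = -6 + a)
O(d) = -7*d (O(d) = (-6 - 1)*d = -7*d)
(((130 - 163) + 93) + o(m(4), 11))*(O(5) - 104) = (((130 - 163) + 93) + (21 - 1*4²))*(-7*5 - 104) = ((-33 + 93) + (21 - 1*16))*(-35 - 104) = (60 + (21 - 16))*(-139) = (60 + 5)*(-139) = 65*(-139) = -9035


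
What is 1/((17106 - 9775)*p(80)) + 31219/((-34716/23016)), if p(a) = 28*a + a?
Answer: -1018400948089747/49203912560 ≈ -20698.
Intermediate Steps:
p(a) = 29*a
1/((17106 - 9775)*p(80)) + 31219/((-34716/23016)) = 1/((17106 - 9775)*((29*80))) + 31219/((-34716/23016)) = 1/(7331*2320) + 31219/((-34716*1/23016)) = (1/7331)*(1/2320) + 31219/(-2893/1918) = 1/17007920 + 31219*(-1918/2893) = 1/17007920 - 59878042/2893 = -1018400948089747/49203912560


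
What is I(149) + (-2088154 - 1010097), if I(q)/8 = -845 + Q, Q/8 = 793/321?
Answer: -996657779/321 ≈ -3.1049e+6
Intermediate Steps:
Q = 6344/321 (Q = 8*(793/321) = 6344/321 ≈ 19.763)
I(q) = -2119208/321 (I(q) = 8*(-845 + 6344/321) = 8*(-264901/321) = -2119208/321)
I(149) + (-2088154 - 1010097) = -2119208/321 + (-2088154 - 1010097) = -2119208/321 - 3098251 = -996657779/321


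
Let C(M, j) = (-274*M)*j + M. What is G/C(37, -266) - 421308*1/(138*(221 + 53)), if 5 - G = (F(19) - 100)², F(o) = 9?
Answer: -94706097881/8497443495 ≈ -11.145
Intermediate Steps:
C(M, j) = M - 274*M*j (C(M, j) = -274*M*j + M = M - 274*M*j)
G = -8276 (G = 5 - (9 - 100)² = 5 - 1*(-91)² = 5 - 1*8281 = 5 - 8281 = -8276)
G/C(37, -266) - 421308*1/(138*(221 + 53)) = -8276*1/(37*(1 - 274*(-266))) - 421308*1/(138*(221 + 53)) = -8276*1/(37*(1 + 72884)) - 421308/(274*138) = -8276/(37*72885) - 421308/37812 = -8276/2696745 - 421308*1/37812 = -8276*1/2696745 - 35109/3151 = -8276/2696745 - 35109/3151 = -94706097881/8497443495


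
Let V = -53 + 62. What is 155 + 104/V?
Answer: 1499/9 ≈ 166.56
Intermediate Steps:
V = 9
155 + 104/V = 155 + 104/9 = 1499/9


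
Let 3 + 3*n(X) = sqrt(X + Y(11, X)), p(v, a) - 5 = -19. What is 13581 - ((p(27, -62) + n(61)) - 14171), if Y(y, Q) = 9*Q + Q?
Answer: 27767 - sqrt(671)/3 ≈ 27758.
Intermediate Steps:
p(v, a) = -14 (p(v, a) = 5 - 19 = -14)
Y(y, Q) = 10*Q
n(X) = -1 + sqrt(11)*sqrt(X)/3 (n(X) = -1 + sqrt(X + 10*X)/3 = -1 + sqrt(11*X)/3 = -1 + (sqrt(11)*sqrt(X))/3 = -1 + sqrt(11)*sqrt(X)/3)
13581 - ((p(27, -62) + n(61)) - 14171) = 13581 - ((-14 + (-1 + sqrt(11)*sqrt(61)/3)) - 14171) = 13581 - ((-14 + (-1 + sqrt(671)/3)) - 14171) = 13581 - ((-15 + sqrt(671)/3) - 14171) = 13581 - (-14186 + sqrt(671)/3) = 13581 + (14186 - sqrt(671)/3) = 27767 - sqrt(671)/3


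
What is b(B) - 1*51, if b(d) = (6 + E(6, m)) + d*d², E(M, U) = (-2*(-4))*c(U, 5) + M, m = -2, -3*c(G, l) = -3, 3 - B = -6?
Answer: 698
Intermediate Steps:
B = 9 (B = 3 - 1*(-6) = 3 + 6 = 9)
c(G, l) = 1 (c(G, l) = -⅓*(-3) = 1)
E(M, U) = 8 + M (E(M, U) = -2*(-4)*1 + M = 8*1 + M = 8 + M)
b(d) = 20 + d³ (b(d) = (6 + (8 + 6)) + d*d² = (6 + 14) + d³ = 20 + d³)
b(B) - 1*51 = (20 + 9³) - 1*51 = (20 + 729) - 51 = 749 - 51 = 698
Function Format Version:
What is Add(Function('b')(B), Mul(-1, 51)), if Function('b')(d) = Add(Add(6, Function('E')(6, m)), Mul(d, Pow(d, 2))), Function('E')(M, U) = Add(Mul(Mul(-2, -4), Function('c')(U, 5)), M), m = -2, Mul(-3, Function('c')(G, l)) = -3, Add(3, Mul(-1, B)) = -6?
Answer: 698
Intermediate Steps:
B = 9 (B = Add(3, Mul(-1, -6)) = Add(3, 6) = 9)
Function('c')(G, l) = 1 (Function('c')(G, l) = Mul(Rational(-1, 3), -3) = 1)
Function('E')(M, U) = Add(8, M) (Function('E')(M, U) = Add(Mul(Mul(-2, -4), 1), M) = Add(Mul(8, 1), M) = Add(8, M))
Function('b')(d) = Add(20, Pow(d, 3)) (Function('b')(d) = Add(Add(6, Add(8, 6)), Mul(d, Pow(d, 2))) = Add(Add(6, 14), Pow(d, 3)) = Add(20, Pow(d, 3)))
Add(Function('b')(B), Mul(-1, 51)) = Add(Add(20, Pow(9, 3)), Mul(-1, 51)) = Add(Add(20, 729), -51) = Add(749, -51) = 698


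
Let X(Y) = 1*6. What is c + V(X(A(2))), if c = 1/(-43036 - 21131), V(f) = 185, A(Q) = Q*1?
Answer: 11870894/64167 ≈ 185.00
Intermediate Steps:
A(Q) = Q
X(Y) = 6
c = -1/64167 (c = 1/(-64167) = -1/64167 ≈ -1.5584e-5)
c + V(X(A(2))) = -1/64167 + 185 = 11870894/64167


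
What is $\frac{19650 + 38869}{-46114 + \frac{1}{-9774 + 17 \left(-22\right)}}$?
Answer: $- \frac{593850812}{467964873} \approx -1.269$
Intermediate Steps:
$\frac{19650 + 38869}{-46114 + \frac{1}{-9774 + 17 \left(-22\right)}} = \frac{58519}{-46114 + \frac{1}{-9774 - 374}} = \frac{58519}{-46114 + \frac{1}{-10148}} = \frac{58519}{-46114 - \frac{1}{10148}} = \frac{58519}{- \frac{467964873}{10148}} = 58519 \left(- \frac{10148}{467964873}\right) = - \frac{593850812}{467964873}$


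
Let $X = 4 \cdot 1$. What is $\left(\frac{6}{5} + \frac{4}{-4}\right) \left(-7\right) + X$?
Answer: $\frac{13}{5} \approx 2.6$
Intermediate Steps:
$X = 4$
$\left(\frac{6}{5} + \frac{4}{-4}\right) \left(-7\right) + X = \left(\frac{6}{5} + \frac{4}{-4}\right) \left(-7\right) + 4 = \left(6 \cdot \frac{1}{5} + 4 \left(- \frac{1}{4}\right)\right) \left(-7\right) + 4 = \left(\frac{6}{5} - 1\right) \left(-7\right) + 4 = \frac{1}{5} \left(-7\right) + 4 = - \frac{7}{5} + 4 = \frac{13}{5}$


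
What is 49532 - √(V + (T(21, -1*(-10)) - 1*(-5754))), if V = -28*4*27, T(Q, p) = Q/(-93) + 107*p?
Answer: 49532 - 13*√21607/31 ≈ 49470.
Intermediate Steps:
T(Q, p) = 107*p - Q/93 (T(Q, p) = -Q/93 + 107*p = 107*p - Q/93)
V = -3024 (V = -112*27 = -3024)
49532 - √(V + (T(21, -1*(-10)) - 1*(-5754))) = 49532 - √(-3024 + ((107*(-1*(-10)) - 1/93*21) - 1*(-5754))) = 49532 - √(-3024 + ((107*10 - 7/31) + 5754)) = 49532 - √(-3024 + ((1070 - 7/31) + 5754)) = 49532 - √(-3024 + (33163/31 + 5754)) = 49532 - √(-3024 + 211537/31) = 49532 - √(117793/31) = 49532 - 13*√21607/31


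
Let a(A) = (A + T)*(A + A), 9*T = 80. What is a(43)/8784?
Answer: 20081/39528 ≈ 0.50802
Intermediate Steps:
T = 80/9 (T = (⅑)*80 = 80/9 ≈ 8.8889)
a(A) = 2*A*(80/9 + A) (a(A) = (A + 80/9)*(A + A) = (80/9 + A)*(2*A) = 2*A*(80/9 + A))
a(43)/8784 = ((2/9)*43*(80 + 9*43))/8784 = ((2/9)*43*(80 + 387))*(1/8784) = ((2/9)*43*467)*(1/8784) = (40162/9)*(1/8784) = 20081/39528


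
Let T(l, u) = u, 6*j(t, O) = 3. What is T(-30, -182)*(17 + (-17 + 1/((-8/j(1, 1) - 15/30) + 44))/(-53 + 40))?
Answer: -183232/55 ≈ -3331.5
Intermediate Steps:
j(t, O) = 1/2 (j(t, O) = (1/6)*3 = 1/2)
T(-30, -182)*(17 + (-17 + 1/((-8/j(1, 1) - 15/30) + 44))/(-53 + 40)) = -182*(17 + (-17 + 1/((-8/1/2 - 15/30) + 44))/(-53 + 40)) = -182*(17 + (-17 + 1/((-8*2 - 15*1/30) + 44))/(-13)) = -182*(17 + (-17 + 1/((-16 - 1/2) + 44))*(-1/13)) = -182*(17 + (-17 + 1/(-33/2 + 44))*(-1/13)) = -182*(17 + (-17 + 1/(55/2))*(-1/13)) = -182*(17 + (-17 + 2/55)*(-1/13)) = -182*(17 - 933/55*(-1/13)) = -182*(17 + 933/715) = -182*13088/715 = -183232/55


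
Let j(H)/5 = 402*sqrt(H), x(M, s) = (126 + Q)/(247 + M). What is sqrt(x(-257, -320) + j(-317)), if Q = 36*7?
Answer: sqrt(-945 + 50250*I*sqrt(317))/5 ≈ 133.7 + 133.84*I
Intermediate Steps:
Q = 252
x(M, s) = 378/(247 + M) (x(M, s) = (126 + 252)/(247 + M) = 378/(247 + M))
j(H) = 2010*sqrt(H) (j(H) = 5*(402*sqrt(H)) = 2010*sqrt(H))
sqrt(x(-257, -320) + j(-317)) = sqrt(378/(247 - 257) + 2010*sqrt(-317)) = sqrt(378/(-10) + 2010*(I*sqrt(317))) = sqrt(378*(-1/10) + 2010*I*sqrt(317)) = sqrt(-189/5 + 2010*I*sqrt(317))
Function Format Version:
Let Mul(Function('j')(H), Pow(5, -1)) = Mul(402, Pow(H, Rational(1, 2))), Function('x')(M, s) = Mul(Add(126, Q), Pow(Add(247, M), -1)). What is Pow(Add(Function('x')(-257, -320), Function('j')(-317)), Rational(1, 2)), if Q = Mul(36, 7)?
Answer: Mul(Rational(1, 5), Pow(Add(-945, Mul(50250, I, Pow(317, Rational(1, 2)))), Rational(1, 2))) ≈ Add(133.70, Mul(133.84, I))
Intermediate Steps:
Q = 252
Function('x')(M, s) = Mul(378, Pow(Add(247, M), -1)) (Function('x')(M, s) = Mul(Add(126, 252), Pow(Add(247, M), -1)) = Mul(378, Pow(Add(247, M), -1)))
Function('j')(H) = Mul(2010, Pow(H, Rational(1, 2))) (Function('j')(H) = Mul(5, Mul(402, Pow(H, Rational(1, 2)))) = Mul(2010, Pow(H, Rational(1, 2))))
Pow(Add(Function('x')(-257, -320), Function('j')(-317)), Rational(1, 2)) = Pow(Add(Mul(378, Pow(Add(247, -257), -1)), Mul(2010, Pow(-317, Rational(1, 2)))), Rational(1, 2)) = Pow(Add(Mul(378, Pow(-10, -1)), Mul(2010, Mul(I, Pow(317, Rational(1, 2))))), Rational(1, 2)) = Pow(Add(Mul(378, Rational(-1, 10)), Mul(2010, I, Pow(317, Rational(1, 2)))), Rational(1, 2)) = Pow(Add(Rational(-189, 5), Mul(2010, I, Pow(317, Rational(1, 2)))), Rational(1, 2))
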